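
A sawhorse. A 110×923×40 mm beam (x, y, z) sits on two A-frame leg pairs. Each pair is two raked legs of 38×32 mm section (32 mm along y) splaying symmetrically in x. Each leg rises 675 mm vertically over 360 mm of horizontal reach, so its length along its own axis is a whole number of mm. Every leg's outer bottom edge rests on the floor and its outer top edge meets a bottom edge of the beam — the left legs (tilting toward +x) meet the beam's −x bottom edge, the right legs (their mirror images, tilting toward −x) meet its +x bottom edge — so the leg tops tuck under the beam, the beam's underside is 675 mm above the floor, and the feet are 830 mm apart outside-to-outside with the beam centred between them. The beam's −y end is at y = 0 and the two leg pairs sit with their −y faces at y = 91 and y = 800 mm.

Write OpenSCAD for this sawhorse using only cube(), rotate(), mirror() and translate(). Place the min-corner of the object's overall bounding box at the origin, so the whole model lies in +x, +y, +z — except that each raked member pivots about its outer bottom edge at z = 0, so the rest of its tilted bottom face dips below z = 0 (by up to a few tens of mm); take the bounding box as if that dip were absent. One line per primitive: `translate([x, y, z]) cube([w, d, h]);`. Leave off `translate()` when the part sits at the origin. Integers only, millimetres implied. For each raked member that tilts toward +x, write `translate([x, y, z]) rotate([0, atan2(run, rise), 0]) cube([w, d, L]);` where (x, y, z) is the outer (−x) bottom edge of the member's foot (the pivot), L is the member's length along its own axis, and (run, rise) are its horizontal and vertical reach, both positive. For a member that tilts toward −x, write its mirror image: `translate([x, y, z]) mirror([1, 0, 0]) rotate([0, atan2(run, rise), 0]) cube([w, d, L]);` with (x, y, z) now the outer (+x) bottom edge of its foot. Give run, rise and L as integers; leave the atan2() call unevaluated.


translate([360, 0, 675]) cube([110, 923, 40]);
translate([0, 91, 0]) rotate([0, atan2(360, 675), 0]) cube([38, 32, 765]);
translate([830, 91, 0]) mirror([1, 0, 0]) rotate([0, atan2(360, 675), 0]) cube([38, 32, 765]);
translate([0, 800, 0]) rotate([0, atan2(360, 675), 0]) cube([38, 32, 765]);
translate([830, 800, 0]) mirror([1, 0, 0]) rotate([0, atan2(360, 675), 0]) cube([38, 32, 765]);


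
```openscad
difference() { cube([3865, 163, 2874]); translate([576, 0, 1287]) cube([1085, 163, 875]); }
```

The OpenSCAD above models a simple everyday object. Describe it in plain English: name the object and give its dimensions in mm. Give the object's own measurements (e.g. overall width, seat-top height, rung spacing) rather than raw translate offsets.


A wall 3865 mm long (x), 163 mm thick (y), 2874 mm tall, with a rectangular window opening cut through it. The opening is 1085 mm wide and 875 mm tall; its sill is at z = 1287 mm and its near (−x) edge is 576 mm from the wall's −x end. The opening passes through the full wall thickness.


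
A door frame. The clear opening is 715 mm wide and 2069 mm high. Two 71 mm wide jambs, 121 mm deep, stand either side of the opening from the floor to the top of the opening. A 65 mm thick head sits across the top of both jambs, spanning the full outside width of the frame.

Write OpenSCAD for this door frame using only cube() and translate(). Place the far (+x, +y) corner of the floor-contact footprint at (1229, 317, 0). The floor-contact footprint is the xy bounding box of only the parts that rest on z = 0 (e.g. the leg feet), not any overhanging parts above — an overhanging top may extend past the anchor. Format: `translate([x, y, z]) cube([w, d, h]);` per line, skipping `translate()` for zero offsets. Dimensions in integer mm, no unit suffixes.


translate([372, 196, 0]) cube([71, 121, 2069]);
translate([1158, 196, 0]) cube([71, 121, 2069]);
translate([372, 196, 2069]) cube([857, 121, 65]);


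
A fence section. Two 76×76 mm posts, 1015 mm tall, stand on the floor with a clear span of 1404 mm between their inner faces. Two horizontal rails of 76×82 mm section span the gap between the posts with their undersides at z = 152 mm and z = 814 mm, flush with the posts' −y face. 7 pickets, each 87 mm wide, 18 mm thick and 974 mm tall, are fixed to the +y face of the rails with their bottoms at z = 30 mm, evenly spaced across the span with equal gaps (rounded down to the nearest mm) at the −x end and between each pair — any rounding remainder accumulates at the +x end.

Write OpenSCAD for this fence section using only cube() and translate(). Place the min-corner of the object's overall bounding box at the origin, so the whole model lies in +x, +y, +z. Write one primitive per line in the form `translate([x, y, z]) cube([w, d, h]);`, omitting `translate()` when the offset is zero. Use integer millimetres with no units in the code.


cube([76, 76, 1015]);
translate([1480, 0, 0]) cube([76, 76, 1015]);
translate([76, 0, 152]) cube([1404, 76, 82]);
translate([76, 0, 814]) cube([1404, 76, 82]);
translate([175, 76, 30]) cube([87, 18, 974]);
translate([361, 76, 30]) cube([87, 18, 974]);
translate([547, 76, 30]) cube([87, 18, 974]);
translate([733, 76, 30]) cube([87, 18, 974]);
translate([919, 76, 30]) cube([87, 18, 974]);
translate([1105, 76, 30]) cube([87, 18, 974]);
translate([1291, 76, 30]) cube([87, 18, 974]);


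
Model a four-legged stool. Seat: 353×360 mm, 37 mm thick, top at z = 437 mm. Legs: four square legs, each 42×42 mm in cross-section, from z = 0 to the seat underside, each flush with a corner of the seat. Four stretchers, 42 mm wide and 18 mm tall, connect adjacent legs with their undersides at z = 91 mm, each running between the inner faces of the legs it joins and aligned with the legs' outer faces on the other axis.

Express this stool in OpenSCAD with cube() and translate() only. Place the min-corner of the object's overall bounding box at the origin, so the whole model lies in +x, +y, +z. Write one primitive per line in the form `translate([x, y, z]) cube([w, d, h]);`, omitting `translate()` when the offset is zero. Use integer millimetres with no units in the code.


translate([0, 0, 400]) cube([353, 360, 37]);
cube([42, 42, 400]);
translate([311, 0, 0]) cube([42, 42, 400]);
translate([0, 318, 0]) cube([42, 42, 400]);
translate([311, 318, 0]) cube([42, 42, 400]);
translate([42, 0, 91]) cube([269, 42, 18]);
translate([42, 318, 91]) cube([269, 42, 18]);
translate([0, 42, 91]) cube([42, 276, 18]);
translate([311, 42, 91]) cube([42, 276, 18]);


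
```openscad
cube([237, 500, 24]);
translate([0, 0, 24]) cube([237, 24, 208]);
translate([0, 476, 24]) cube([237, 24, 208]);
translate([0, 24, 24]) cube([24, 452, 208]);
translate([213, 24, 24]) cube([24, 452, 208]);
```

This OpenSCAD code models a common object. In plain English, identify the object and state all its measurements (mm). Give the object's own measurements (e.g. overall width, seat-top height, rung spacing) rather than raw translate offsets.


An open-topped rectangular box: outside dimensions 237×500×232 mm, with a uniform wall and base thickness of 24 mm. The base is a full 237×500 slab on the floor; four walls sit on top of the base. The front and back walls (the −y and +y sides) span the full width; the two side walls fit between them.


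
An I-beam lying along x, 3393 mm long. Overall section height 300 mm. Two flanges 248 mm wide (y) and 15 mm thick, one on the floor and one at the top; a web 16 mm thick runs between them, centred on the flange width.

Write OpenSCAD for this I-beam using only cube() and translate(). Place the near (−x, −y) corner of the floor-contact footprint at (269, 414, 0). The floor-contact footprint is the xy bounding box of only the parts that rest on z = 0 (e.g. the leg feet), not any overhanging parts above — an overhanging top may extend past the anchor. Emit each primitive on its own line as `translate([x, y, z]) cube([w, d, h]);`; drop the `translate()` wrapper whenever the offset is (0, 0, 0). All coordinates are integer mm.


translate([269, 414, 0]) cube([3393, 248, 15]);
translate([269, 530, 15]) cube([3393, 16, 270]);
translate([269, 414, 285]) cube([3393, 248, 15]);


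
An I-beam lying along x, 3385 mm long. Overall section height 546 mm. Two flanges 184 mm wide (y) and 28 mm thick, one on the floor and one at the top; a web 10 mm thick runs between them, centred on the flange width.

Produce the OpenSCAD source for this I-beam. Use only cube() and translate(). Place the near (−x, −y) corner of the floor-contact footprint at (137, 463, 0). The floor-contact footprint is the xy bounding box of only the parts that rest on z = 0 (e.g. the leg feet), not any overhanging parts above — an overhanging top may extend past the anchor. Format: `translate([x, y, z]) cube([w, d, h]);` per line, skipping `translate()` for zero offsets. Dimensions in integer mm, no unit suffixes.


translate([137, 463, 0]) cube([3385, 184, 28]);
translate([137, 550, 28]) cube([3385, 10, 490]);
translate([137, 463, 518]) cube([3385, 184, 28]);


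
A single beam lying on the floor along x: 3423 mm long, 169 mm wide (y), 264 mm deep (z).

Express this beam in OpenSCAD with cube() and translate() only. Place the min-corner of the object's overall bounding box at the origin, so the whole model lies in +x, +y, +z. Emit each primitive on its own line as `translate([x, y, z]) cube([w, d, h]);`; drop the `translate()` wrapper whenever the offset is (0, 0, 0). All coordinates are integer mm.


cube([3423, 169, 264]);


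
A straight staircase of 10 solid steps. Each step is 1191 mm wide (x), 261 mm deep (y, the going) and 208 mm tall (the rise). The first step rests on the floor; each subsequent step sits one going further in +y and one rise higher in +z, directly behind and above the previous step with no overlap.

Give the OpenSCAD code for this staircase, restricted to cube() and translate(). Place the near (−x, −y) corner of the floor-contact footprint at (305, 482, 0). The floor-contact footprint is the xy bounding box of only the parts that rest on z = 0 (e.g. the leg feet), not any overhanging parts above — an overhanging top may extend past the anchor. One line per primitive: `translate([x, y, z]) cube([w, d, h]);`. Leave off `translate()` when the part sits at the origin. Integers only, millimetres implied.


translate([305, 482, 0]) cube([1191, 261, 208]);
translate([305, 743, 208]) cube([1191, 261, 208]);
translate([305, 1004, 416]) cube([1191, 261, 208]);
translate([305, 1265, 624]) cube([1191, 261, 208]);
translate([305, 1526, 832]) cube([1191, 261, 208]);
translate([305, 1787, 1040]) cube([1191, 261, 208]);
translate([305, 2048, 1248]) cube([1191, 261, 208]);
translate([305, 2309, 1456]) cube([1191, 261, 208]);
translate([305, 2570, 1664]) cube([1191, 261, 208]);
translate([305, 2831, 1872]) cube([1191, 261, 208]);


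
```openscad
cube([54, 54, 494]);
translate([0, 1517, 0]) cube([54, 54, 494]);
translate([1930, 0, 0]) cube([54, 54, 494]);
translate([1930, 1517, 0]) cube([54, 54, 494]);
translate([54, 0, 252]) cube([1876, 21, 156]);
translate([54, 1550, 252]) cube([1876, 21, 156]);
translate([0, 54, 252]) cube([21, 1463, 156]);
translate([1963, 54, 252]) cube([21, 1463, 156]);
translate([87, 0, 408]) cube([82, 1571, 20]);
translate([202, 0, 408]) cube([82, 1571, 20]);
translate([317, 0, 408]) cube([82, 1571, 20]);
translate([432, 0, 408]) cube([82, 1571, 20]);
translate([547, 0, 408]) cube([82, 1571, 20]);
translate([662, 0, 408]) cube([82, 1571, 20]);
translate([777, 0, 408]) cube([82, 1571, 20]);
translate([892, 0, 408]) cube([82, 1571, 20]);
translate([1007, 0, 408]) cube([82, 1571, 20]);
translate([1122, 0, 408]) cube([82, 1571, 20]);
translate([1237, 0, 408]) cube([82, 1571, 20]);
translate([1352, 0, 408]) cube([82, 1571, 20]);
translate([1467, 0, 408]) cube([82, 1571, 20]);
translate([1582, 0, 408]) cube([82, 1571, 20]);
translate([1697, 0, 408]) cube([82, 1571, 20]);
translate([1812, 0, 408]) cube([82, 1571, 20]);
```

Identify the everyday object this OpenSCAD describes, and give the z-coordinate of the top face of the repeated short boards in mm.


A bed frame. The slat-top height is 428 mm.

Four posts, four rails, and a row of slats — a bed frame. Slats sit on the rails at z = 252 + 156 = 408; with slat thickness 20, the top is 428 mm.


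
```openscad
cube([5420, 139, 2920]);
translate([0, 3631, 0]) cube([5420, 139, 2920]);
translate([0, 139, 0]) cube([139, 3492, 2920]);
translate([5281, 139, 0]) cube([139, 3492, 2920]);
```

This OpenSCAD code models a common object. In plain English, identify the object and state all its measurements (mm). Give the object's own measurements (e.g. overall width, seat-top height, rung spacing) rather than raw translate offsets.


The wall frame of a small rectangular building: four walls, each 2920 mm tall and 139 mm thick, enclosing a footprint 5420 mm (x) by 3770 mm (y) outside-to-outside, with no floor or roof. The front and back walls (the −y and +y sides) span the full width; the two side walls fit between them.


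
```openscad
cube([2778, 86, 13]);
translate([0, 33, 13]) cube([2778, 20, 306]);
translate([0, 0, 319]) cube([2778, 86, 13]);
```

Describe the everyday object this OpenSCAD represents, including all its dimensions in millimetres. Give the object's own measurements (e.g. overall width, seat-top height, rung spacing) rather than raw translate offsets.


An I-beam lying along x, 2778 mm long. Overall section height 332 mm. Two flanges 86 mm wide (y) and 13 mm thick, one on the floor and one at the top; a web 20 mm thick runs between them, centred on the flange width.


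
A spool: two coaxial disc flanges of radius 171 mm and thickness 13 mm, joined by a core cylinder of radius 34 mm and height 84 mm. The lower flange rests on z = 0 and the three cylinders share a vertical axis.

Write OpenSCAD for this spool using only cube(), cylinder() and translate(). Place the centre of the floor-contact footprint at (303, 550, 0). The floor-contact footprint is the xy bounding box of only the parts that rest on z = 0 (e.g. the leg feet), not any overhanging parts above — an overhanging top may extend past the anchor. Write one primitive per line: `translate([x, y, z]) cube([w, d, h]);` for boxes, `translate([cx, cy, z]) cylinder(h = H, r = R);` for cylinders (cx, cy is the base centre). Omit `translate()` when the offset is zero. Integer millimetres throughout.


translate([303, 550, 0]) cylinder(h = 13, r = 171);
translate([303, 550, 13]) cylinder(h = 84, r = 34);
translate([303, 550, 97]) cylinder(h = 13, r = 171);


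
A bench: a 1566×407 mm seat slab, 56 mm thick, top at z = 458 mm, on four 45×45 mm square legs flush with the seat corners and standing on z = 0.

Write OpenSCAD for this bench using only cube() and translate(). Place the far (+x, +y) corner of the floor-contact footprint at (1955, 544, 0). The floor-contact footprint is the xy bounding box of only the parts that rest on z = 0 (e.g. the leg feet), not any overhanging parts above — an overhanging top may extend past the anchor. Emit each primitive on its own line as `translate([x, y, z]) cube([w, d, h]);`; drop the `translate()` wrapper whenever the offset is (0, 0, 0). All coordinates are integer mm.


translate([389, 137, 402]) cube([1566, 407, 56]);
translate([389, 137, 0]) cube([45, 45, 402]);
translate([389, 499, 0]) cube([45, 45, 402]);
translate([1910, 137, 0]) cube([45, 45, 402]);
translate([1910, 499, 0]) cube([45, 45, 402]);


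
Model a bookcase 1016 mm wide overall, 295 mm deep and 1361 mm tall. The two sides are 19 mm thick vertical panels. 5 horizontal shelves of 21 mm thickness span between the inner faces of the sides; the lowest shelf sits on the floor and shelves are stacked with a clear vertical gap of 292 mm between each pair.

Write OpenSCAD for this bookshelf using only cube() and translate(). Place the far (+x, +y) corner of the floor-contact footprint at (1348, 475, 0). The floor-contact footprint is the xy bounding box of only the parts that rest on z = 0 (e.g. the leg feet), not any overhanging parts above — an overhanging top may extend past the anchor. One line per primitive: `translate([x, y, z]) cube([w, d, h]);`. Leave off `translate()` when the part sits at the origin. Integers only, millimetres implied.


translate([332, 180, 0]) cube([19, 295, 1361]);
translate([1329, 180, 0]) cube([19, 295, 1361]);
translate([351, 180, 0]) cube([978, 295, 21]);
translate([351, 180, 313]) cube([978, 295, 21]);
translate([351, 180, 626]) cube([978, 295, 21]);
translate([351, 180, 939]) cube([978, 295, 21]);
translate([351, 180, 1252]) cube([978, 295, 21]);


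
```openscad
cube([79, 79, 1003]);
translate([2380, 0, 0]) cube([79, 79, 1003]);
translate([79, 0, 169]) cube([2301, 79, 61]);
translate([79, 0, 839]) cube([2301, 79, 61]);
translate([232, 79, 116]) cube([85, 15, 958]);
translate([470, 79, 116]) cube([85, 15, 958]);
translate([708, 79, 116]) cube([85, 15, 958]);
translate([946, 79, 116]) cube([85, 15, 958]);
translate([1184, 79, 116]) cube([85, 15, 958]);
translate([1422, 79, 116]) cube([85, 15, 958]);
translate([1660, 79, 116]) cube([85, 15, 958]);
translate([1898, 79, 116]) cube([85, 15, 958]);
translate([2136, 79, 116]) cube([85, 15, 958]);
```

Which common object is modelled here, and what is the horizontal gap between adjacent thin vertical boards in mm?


A fence section. The picket gap is 153 mm.

Two posts, two rails, 9 pickets — a fence section. Span 2301 mm holds 9 pickets of 85 mm with 10 equal gaps: ⌊(2301 − 9·85) / 10⌋ = 153 mm.


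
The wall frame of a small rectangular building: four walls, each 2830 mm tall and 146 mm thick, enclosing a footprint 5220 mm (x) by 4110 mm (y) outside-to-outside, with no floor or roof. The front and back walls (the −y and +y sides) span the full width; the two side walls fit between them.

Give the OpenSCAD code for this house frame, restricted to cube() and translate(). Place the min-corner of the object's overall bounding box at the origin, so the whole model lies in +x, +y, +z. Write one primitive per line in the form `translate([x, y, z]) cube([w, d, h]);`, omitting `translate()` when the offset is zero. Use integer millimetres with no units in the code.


cube([5220, 146, 2830]);
translate([0, 3964, 0]) cube([5220, 146, 2830]);
translate([0, 146, 0]) cube([146, 3818, 2830]);
translate([5074, 146, 0]) cube([146, 3818, 2830]);


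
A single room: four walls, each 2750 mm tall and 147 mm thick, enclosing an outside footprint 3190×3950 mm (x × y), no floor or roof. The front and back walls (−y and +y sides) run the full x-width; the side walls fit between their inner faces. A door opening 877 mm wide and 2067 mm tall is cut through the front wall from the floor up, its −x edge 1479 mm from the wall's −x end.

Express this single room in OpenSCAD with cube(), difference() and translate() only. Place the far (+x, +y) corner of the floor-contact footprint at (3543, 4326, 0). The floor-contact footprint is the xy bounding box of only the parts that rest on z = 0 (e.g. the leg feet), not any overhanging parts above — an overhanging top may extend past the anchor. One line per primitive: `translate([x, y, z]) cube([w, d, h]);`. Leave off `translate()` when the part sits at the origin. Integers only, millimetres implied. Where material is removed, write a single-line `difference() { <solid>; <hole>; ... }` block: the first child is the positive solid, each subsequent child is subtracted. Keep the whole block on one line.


difference() { translate([353, 376, 0]) cube([3190, 147, 2750]); translate([1832, 376, 0]) cube([877, 147, 2067]); }
translate([353, 4179, 0]) cube([3190, 147, 2750]);
translate([353, 523, 0]) cube([147, 3656, 2750]);
translate([3396, 523, 0]) cube([147, 3656, 2750]);


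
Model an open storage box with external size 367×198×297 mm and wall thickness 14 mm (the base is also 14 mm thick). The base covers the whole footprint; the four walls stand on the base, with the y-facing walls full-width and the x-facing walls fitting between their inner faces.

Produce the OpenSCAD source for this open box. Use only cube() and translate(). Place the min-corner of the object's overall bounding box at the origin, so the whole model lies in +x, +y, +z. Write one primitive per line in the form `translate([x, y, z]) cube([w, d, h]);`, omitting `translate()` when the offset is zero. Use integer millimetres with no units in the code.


cube([367, 198, 14]);
translate([0, 0, 14]) cube([367, 14, 283]);
translate([0, 184, 14]) cube([367, 14, 283]);
translate([0, 14, 14]) cube([14, 170, 283]);
translate([353, 14, 14]) cube([14, 170, 283]);


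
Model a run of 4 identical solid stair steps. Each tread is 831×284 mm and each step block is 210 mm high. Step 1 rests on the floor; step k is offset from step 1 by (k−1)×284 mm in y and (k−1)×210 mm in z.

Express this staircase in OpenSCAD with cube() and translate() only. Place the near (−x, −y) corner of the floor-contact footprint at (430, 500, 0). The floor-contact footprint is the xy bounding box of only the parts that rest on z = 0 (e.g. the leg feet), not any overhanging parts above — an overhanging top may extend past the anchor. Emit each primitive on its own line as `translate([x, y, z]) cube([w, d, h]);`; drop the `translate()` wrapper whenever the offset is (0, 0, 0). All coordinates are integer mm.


translate([430, 500, 0]) cube([831, 284, 210]);
translate([430, 784, 210]) cube([831, 284, 210]);
translate([430, 1068, 420]) cube([831, 284, 210]);
translate([430, 1352, 630]) cube([831, 284, 210]);


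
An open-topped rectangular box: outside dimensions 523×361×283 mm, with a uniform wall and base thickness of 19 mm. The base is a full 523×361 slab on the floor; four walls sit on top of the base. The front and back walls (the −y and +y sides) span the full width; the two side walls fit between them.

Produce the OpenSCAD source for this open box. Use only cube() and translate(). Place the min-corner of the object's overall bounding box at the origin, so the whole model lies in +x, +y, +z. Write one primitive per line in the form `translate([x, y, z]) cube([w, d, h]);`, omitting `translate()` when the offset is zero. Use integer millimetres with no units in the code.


cube([523, 361, 19]);
translate([0, 0, 19]) cube([523, 19, 264]);
translate([0, 342, 19]) cube([523, 19, 264]);
translate([0, 19, 19]) cube([19, 323, 264]);
translate([504, 19, 19]) cube([19, 323, 264]);


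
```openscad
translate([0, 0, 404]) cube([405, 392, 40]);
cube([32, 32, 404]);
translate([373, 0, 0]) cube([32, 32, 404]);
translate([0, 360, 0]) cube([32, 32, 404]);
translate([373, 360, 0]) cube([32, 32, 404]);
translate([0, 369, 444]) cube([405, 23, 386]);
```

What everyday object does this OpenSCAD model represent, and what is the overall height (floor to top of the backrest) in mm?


A chair. The overall height is 830 mm.

A slab on four corner posts with a tall panel at the back — a chair. The seat slab sits at z = 404 with thickness 40, and the 386 mm backrest starts at the seat top, so the overall height is 404 + 40 + 386 = 830 mm.


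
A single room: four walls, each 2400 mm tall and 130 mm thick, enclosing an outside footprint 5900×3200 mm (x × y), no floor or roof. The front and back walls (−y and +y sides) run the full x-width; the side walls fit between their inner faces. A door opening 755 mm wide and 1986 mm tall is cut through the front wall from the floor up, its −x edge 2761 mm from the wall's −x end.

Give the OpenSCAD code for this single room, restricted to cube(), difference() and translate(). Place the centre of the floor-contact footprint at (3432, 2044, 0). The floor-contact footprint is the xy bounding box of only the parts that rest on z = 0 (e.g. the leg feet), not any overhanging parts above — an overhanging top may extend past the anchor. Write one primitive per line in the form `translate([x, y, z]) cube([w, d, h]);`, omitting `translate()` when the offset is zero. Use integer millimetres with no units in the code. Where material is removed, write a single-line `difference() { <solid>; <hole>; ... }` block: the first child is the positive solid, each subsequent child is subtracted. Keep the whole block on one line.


difference() { translate([482, 444, 0]) cube([5900, 130, 2400]); translate([3243, 444, 0]) cube([755, 130, 1986]); }
translate([482, 3514, 0]) cube([5900, 130, 2400]);
translate([482, 574, 0]) cube([130, 2940, 2400]);
translate([6252, 574, 0]) cube([130, 2940, 2400]);


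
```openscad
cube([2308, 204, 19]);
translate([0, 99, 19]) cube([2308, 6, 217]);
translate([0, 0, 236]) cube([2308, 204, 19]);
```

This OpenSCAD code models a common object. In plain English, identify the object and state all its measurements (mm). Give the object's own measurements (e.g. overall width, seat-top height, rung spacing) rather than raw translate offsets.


An I-beam lying along x, 2308 mm long. Overall section height 255 mm. Two flanges 204 mm wide (y) and 19 mm thick, one on the floor and one at the top; a web 6 mm thick runs between them, centred on the flange width.


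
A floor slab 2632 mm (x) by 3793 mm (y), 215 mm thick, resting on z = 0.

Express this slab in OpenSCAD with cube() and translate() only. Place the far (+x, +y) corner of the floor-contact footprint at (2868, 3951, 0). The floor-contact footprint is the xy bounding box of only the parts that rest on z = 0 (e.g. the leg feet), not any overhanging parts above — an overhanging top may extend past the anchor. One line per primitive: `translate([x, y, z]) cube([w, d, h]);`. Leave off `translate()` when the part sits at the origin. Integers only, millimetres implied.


translate([236, 158, 0]) cube([2632, 3793, 215]);


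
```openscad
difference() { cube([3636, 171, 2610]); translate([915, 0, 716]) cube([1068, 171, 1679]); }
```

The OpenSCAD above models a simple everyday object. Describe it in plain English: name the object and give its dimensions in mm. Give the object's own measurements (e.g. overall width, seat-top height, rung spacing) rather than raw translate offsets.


A wall 3636 mm long (x), 171 mm thick (y), 2610 mm tall, with a rectangular window opening cut through it. The opening is 1068 mm wide and 1679 mm tall; its sill is at z = 716 mm and its near (−x) edge is 915 mm from the wall's −x end. The opening passes through the full wall thickness.


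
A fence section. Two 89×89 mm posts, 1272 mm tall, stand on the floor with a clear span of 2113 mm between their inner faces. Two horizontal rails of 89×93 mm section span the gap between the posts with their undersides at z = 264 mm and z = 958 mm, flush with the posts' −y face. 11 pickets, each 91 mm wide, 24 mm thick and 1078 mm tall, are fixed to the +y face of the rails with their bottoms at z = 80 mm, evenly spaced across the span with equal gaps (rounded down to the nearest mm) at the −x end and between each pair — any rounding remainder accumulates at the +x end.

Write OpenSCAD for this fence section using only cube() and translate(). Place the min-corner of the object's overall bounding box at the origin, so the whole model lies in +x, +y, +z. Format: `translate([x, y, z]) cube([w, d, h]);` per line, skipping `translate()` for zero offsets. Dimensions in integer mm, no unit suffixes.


cube([89, 89, 1272]);
translate([2202, 0, 0]) cube([89, 89, 1272]);
translate([89, 0, 264]) cube([2113, 89, 93]);
translate([89, 0, 958]) cube([2113, 89, 93]);
translate([181, 89, 80]) cube([91, 24, 1078]);
translate([364, 89, 80]) cube([91, 24, 1078]);
translate([547, 89, 80]) cube([91, 24, 1078]);
translate([730, 89, 80]) cube([91, 24, 1078]);
translate([913, 89, 80]) cube([91, 24, 1078]);
translate([1096, 89, 80]) cube([91, 24, 1078]);
translate([1279, 89, 80]) cube([91, 24, 1078]);
translate([1462, 89, 80]) cube([91, 24, 1078]);
translate([1645, 89, 80]) cube([91, 24, 1078]);
translate([1828, 89, 80]) cube([91, 24, 1078]);
translate([2011, 89, 80]) cube([91, 24, 1078]);


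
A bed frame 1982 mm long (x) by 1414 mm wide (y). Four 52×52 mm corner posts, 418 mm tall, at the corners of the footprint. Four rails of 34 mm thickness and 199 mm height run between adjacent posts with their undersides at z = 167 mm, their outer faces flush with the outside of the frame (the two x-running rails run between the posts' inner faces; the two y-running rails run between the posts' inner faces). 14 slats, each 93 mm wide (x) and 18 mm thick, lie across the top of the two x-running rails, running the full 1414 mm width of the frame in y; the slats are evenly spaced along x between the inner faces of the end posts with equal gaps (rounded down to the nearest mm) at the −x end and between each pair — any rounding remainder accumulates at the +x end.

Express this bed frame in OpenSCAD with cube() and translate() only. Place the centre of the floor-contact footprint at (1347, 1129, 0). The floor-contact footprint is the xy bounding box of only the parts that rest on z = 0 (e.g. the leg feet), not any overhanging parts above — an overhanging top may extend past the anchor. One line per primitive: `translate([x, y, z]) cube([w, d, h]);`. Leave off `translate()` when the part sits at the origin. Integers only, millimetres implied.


translate([356, 422, 0]) cube([52, 52, 418]);
translate([356, 1784, 0]) cube([52, 52, 418]);
translate([2286, 422, 0]) cube([52, 52, 418]);
translate([2286, 1784, 0]) cube([52, 52, 418]);
translate([408, 422, 167]) cube([1878, 34, 199]);
translate([408, 1802, 167]) cube([1878, 34, 199]);
translate([356, 474, 167]) cube([34, 1310, 199]);
translate([2304, 474, 167]) cube([34, 1310, 199]);
translate([446, 422, 366]) cube([93, 1414, 18]);
translate([577, 422, 366]) cube([93, 1414, 18]);
translate([708, 422, 366]) cube([93, 1414, 18]);
translate([839, 422, 366]) cube([93, 1414, 18]);
translate([970, 422, 366]) cube([93, 1414, 18]);
translate([1101, 422, 366]) cube([93, 1414, 18]);
translate([1232, 422, 366]) cube([93, 1414, 18]);
translate([1363, 422, 366]) cube([93, 1414, 18]);
translate([1494, 422, 366]) cube([93, 1414, 18]);
translate([1625, 422, 366]) cube([93, 1414, 18]);
translate([1756, 422, 366]) cube([93, 1414, 18]);
translate([1887, 422, 366]) cube([93, 1414, 18]);
translate([2018, 422, 366]) cube([93, 1414, 18]);
translate([2149, 422, 366]) cube([93, 1414, 18]);


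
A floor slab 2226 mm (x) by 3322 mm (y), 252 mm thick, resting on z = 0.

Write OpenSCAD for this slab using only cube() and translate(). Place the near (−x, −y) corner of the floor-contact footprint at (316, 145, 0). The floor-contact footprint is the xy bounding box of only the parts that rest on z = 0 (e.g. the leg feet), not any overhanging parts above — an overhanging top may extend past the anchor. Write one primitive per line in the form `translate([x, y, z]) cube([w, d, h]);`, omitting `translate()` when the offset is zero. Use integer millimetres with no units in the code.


translate([316, 145, 0]) cube([2226, 3322, 252]);


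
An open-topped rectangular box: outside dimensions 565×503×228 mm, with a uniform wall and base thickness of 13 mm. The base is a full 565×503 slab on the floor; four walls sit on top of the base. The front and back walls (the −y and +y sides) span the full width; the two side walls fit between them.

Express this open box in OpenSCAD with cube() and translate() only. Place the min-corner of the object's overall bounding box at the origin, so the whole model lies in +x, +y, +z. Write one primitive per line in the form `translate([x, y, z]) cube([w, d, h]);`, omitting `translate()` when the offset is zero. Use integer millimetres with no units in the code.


cube([565, 503, 13]);
translate([0, 0, 13]) cube([565, 13, 215]);
translate([0, 490, 13]) cube([565, 13, 215]);
translate([0, 13, 13]) cube([13, 477, 215]);
translate([552, 13, 13]) cube([13, 477, 215]);


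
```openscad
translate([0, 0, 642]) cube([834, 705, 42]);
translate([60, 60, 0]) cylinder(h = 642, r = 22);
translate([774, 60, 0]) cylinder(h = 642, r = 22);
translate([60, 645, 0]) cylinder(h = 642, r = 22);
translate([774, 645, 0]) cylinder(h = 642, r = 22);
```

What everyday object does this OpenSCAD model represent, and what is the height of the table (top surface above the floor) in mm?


A table. The table height is 684 mm.

A 834×705×42 slab sits at z = 642 on four Ø44 mm round legs — a table. The top surface is at 642 + 42 = 684 mm.


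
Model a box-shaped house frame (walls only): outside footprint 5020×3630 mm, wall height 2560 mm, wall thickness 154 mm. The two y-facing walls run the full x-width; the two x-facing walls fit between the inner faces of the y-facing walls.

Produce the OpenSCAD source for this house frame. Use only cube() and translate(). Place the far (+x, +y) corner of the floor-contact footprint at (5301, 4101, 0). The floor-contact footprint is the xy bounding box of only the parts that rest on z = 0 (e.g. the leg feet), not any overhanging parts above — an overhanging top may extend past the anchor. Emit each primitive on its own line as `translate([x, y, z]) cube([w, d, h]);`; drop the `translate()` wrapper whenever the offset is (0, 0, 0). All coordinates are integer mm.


translate([281, 471, 0]) cube([5020, 154, 2560]);
translate([281, 3947, 0]) cube([5020, 154, 2560]);
translate([281, 625, 0]) cube([154, 3322, 2560]);
translate([5147, 625, 0]) cube([154, 3322, 2560]);


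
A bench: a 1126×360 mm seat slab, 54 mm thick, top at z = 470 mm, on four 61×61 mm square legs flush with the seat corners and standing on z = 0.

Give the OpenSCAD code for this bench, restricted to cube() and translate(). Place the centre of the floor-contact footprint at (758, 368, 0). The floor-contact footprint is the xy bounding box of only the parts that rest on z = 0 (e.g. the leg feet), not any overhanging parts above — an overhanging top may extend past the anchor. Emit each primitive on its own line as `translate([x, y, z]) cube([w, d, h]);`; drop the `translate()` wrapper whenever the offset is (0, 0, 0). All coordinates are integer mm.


translate([195, 188, 416]) cube([1126, 360, 54]);
translate([195, 188, 0]) cube([61, 61, 416]);
translate([195, 487, 0]) cube([61, 61, 416]);
translate([1260, 188, 0]) cube([61, 61, 416]);
translate([1260, 487, 0]) cube([61, 61, 416]);


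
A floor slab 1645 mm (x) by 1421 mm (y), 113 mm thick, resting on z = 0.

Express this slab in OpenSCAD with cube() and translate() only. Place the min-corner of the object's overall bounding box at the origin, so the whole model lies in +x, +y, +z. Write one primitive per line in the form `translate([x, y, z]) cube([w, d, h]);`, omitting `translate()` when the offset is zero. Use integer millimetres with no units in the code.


cube([1645, 1421, 113]);


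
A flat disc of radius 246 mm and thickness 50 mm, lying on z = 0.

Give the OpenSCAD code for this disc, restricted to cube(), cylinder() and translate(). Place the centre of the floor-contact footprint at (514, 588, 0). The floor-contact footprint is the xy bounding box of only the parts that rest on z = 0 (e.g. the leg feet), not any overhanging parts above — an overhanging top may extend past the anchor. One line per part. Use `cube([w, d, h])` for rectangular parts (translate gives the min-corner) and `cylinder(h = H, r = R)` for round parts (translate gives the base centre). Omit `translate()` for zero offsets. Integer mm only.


translate([514, 588, 0]) cylinder(h = 50, r = 246);


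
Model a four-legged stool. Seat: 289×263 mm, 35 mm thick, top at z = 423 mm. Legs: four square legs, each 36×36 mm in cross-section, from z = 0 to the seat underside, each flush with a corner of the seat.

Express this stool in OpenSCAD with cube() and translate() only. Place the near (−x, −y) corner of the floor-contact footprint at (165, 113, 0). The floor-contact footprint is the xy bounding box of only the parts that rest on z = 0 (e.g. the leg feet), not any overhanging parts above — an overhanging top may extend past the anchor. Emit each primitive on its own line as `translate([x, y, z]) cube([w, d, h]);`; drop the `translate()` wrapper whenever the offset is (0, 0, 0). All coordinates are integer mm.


translate([165, 113, 388]) cube([289, 263, 35]);
translate([165, 113, 0]) cube([36, 36, 388]);
translate([418, 113, 0]) cube([36, 36, 388]);
translate([165, 340, 0]) cube([36, 36, 388]);
translate([418, 340, 0]) cube([36, 36, 388]);


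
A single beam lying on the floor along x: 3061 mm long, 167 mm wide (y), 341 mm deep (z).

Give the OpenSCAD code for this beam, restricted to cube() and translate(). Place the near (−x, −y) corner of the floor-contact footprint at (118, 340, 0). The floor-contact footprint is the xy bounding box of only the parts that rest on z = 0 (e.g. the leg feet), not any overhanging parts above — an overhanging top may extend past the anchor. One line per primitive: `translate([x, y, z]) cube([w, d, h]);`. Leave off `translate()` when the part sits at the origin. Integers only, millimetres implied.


translate([118, 340, 0]) cube([3061, 167, 341]);


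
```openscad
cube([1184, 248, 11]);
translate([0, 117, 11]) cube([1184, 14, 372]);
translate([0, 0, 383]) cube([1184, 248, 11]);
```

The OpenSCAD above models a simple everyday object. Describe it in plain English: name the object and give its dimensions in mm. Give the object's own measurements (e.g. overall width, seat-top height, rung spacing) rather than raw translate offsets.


An I-beam lying along x, 1184 mm long. Overall section height 394 mm. Two flanges 248 mm wide (y) and 11 mm thick, one on the floor and one at the top; a web 14 mm thick runs between them, centred on the flange width.


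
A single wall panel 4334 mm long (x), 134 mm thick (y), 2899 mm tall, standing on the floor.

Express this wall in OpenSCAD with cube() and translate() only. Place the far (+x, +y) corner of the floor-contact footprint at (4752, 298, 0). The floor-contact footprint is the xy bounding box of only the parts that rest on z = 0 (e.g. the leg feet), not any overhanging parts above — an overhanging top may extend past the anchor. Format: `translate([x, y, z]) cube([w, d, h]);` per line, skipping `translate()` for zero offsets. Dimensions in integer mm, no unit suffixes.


translate([418, 164, 0]) cube([4334, 134, 2899]);


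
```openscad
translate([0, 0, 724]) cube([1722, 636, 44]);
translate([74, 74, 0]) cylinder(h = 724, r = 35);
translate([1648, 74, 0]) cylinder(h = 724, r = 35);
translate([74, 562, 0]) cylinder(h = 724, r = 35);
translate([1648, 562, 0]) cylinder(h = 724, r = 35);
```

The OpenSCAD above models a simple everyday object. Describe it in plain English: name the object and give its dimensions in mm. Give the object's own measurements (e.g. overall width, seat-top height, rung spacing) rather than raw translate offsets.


A rectangular dining table. The top is 1722×636×44 mm with its upper surface at z = 768 mm. It stands on four round legs of 70 mm diameter, each leg's bounding box inset 39 mm from the nearest pair of top edges, running from the floor to the underside of the top.


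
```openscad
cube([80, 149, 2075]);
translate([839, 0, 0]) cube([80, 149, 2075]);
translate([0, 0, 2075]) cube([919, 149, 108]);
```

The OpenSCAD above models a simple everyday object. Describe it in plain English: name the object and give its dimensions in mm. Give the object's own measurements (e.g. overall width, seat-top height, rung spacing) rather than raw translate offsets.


A door frame. The clear opening is 759 mm wide and 2075 mm high. Two 80 mm wide jambs, 149 mm deep, stand either side of the opening from the floor to the top of the opening. A 108 mm thick head sits across the top of both jambs, spanning the full outside width of the frame.


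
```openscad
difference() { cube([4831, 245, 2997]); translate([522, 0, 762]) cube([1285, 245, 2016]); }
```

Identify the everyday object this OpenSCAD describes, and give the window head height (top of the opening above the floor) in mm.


A wall with a window opening. The window head height is 2778 mm.

A wall with a rectangular opening subtracted — a window. Sill at z = 762, opening 2016 mm tall, so the head is at 762 + 2016 = 2778 mm.
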